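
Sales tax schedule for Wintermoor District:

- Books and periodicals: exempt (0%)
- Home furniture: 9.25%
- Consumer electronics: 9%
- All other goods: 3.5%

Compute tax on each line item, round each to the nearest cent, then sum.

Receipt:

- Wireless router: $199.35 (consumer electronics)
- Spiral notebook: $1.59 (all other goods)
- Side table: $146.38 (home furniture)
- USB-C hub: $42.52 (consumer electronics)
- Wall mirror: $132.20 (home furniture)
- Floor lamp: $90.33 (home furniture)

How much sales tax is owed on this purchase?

$55.96

Wireless router $199.35: consumer electronics → 9% → $17.94
Spiral notebook $1.59: all other goods → 3.5% → $0.06
Side table $146.38: home furniture → 9.25% → $13.54
USB-C hub $42.52: consumer electronics → 9% → $3.83
Wall mirror $132.20: home furniture → 9.25% → $12.23
Floor lamp $90.33: home furniture → 9.25% → $8.36
Total tax = $17.94 + $0.06 + $13.54 + $3.83 + $12.23 + $8.36 = $55.96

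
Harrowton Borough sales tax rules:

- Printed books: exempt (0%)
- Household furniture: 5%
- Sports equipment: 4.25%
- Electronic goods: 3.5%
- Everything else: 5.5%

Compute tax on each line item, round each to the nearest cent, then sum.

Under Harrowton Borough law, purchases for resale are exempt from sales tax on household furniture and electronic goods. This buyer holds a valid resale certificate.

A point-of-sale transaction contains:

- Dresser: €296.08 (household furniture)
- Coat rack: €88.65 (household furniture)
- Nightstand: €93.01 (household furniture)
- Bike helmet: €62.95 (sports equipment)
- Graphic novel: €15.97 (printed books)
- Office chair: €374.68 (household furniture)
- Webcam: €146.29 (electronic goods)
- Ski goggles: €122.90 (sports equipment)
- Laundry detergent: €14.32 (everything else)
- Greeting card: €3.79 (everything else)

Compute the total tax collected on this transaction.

Dresser €296.08: household furniture, buyer-exempt → 0% → €0.00
Coat rack €88.65: household furniture, buyer-exempt → 0% → €0.00
Nightstand €93.01: household furniture, buyer-exempt → 0% → €0.00
Bike helmet €62.95: sports equipment → 4.25% → €2.68
Graphic novel €15.97: printed books → 0% → €0.00
Office chair €374.68: household furniture, buyer-exempt → 0% → €0.00
Webcam €146.29: electronic goods, buyer-exempt → 0% → €0.00
Ski goggles €122.90: sports equipment → 4.25% → €5.22
Laundry detergent €14.32: everything else → 5.5% → €0.79
Greeting card €3.79: everything else → 5.5% → €0.21
Total tax = €2.68 + €5.22 + €0.79 + €0.21 = €8.90

€8.90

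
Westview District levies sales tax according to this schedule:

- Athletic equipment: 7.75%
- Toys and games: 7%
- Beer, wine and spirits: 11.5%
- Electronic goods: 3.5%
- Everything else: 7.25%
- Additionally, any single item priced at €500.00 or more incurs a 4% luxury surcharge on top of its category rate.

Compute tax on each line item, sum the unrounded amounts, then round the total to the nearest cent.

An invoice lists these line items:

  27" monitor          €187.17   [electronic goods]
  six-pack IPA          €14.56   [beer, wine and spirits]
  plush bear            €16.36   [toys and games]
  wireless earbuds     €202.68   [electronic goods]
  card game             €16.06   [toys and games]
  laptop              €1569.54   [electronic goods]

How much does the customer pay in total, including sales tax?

€2141.67

27" monitor €187.17: electronic goods → 3.5% → €6.55095
Six-pack IPA €14.56: beer, wine and spirits → 11.5% → €1.6744
Plush bear €16.36: toys and games → 7% → €1.1452
Wireless earbuds €202.68: electronic goods → 3.5% → €7.0938
Card game €16.06: toys and games → 7% → €1.1242
Laptop €1569.54: electronic goods → 3.5% + 4% surcharge = 7.5% → €117.7155
Subtotal = €2006.37; unrounded tax = €135.30405 → €135.30; total due = €2141.67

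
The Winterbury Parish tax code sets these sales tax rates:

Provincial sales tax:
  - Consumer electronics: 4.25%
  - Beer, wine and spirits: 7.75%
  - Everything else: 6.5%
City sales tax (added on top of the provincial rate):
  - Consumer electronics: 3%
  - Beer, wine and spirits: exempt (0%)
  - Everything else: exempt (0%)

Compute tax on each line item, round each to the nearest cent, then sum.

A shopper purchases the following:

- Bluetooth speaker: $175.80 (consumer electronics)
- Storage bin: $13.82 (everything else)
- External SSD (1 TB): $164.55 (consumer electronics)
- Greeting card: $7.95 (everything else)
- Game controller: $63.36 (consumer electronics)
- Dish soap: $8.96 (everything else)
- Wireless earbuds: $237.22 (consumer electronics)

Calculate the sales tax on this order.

$48.47

Bluetooth speaker $175.80: consumer electronics → 4.25% + 3% city = 7.25% → $12.75
Storage bin $13.82: everything else → 6.5% + 0% city = 6.5% → $0.90
External SSD (1 TB) $164.55: consumer electronics → 4.25% + 3% city = 7.25% → $11.93
Greeting card $7.95: everything else → 6.5% + 0% city = 6.5% → $0.52
Game controller $63.36: consumer electronics → 4.25% + 3% city = 7.25% → $4.59
Dish soap $8.96: everything else → 6.5% + 0% city = 6.5% → $0.58
Wireless earbuds $237.22: consumer electronics → 4.25% + 3% city = 7.25% → $17.20
Total tax = $12.75 + $0.90 + $11.93 + $0.52 + $4.59 + $0.58 + $17.20 = $48.47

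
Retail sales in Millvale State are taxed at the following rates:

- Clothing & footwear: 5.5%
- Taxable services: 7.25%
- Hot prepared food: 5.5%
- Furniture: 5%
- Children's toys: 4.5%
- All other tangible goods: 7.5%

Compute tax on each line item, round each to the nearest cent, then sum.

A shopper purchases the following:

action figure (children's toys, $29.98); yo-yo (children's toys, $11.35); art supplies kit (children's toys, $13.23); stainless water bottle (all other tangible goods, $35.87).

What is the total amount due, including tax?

Action figure $29.98: children's toys → 4.5% → $1.35
Yo-yo $11.35: children's toys → 4.5% → $0.51
Art supplies kit $13.23: children's toys → 4.5% → $0.60
Stainless water bottle $35.87: all other tangible goods → 7.5% → $2.69
Subtotal = $90.43; tax = $5.15; total due = $95.58

$95.58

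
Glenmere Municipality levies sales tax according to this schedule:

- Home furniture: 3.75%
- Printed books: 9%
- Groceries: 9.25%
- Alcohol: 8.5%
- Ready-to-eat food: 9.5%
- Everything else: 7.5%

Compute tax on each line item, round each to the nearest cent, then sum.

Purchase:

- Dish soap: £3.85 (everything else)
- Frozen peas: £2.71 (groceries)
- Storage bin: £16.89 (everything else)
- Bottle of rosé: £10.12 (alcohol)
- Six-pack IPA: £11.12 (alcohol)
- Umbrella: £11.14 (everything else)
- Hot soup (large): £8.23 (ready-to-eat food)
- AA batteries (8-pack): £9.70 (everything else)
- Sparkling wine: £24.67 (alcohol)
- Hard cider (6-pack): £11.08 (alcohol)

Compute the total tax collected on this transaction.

£9.01

Dish soap £3.85: everything else → 7.5% → £0.29
Frozen peas £2.71: groceries → 9.25% → £0.25
Storage bin £16.89: everything else → 7.5% → £1.27
Bottle of rosé £10.12: alcohol → 8.5% → £0.86
Six-pack IPA £11.12: alcohol → 8.5% → £0.95
Umbrella £11.14: everything else → 7.5% → £0.84
Hot soup (large) £8.23: ready-to-eat food → 9.5% → £0.78
AA batteries (8-pack) £9.70: everything else → 7.5% → £0.73
Sparkling wine £24.67: alcohol → 8.5% → £2.10
Hard cider (6-pack) £11.08: alcohol → 8.5% → £0.94
Total tax = £0.29 + £0.25 + £1.27 + £0.86 + £0.95 + £0.84 + £0.78 + £0.73 + £2.10 + £0.94 = £9.01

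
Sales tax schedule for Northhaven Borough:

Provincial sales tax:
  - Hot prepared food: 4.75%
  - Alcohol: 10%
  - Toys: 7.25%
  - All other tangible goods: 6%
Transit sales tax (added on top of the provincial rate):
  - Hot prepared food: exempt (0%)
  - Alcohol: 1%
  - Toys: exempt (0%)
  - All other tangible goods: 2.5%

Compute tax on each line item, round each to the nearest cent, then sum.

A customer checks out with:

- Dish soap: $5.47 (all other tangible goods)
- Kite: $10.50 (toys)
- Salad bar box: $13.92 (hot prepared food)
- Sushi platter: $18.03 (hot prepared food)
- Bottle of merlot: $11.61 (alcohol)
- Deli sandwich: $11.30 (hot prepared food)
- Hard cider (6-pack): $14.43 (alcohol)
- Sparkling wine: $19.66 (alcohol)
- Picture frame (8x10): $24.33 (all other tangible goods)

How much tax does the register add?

$10.38

Dish soap $5.47: all other tangible goods → 6% + 2.5% transit = 8.5% → $0.46
Kite $10.50: toys → 7.25% + 0% transit = 7.25% → $0.76
Salad bar box $13.92: hot prepared food → 4.75% + 0% transit = 4.75% → $0.66
Sushi platter $18.03: hot prepared food → 4.75% + 0% transit = 4.75% → $0.86
Bottle of merlot $11.61: alcohol → 10% + 1% transit = 11% → $1.28
Deli sandwich $11.30: hot prepared food → 4.75% + 0% transit = 4.75% → $0.54
Hard cider (6-pack) $14.43: alcohol → 10% + 1% transit = 11% → $1.59
Sparkling wine $19.66: alcohol → 10% + 1% transit = 11% → $2.16
Picture frame (8x10) $24.33: all other tangible goods → 6% + 2.5% transit = 8.5% → $2.07
Total tax = $0.46 + $0.76 + $0.66 + $0.86 + $1.28 + $0.54 + $1.59 + $2.16 + $2.07 = $10.38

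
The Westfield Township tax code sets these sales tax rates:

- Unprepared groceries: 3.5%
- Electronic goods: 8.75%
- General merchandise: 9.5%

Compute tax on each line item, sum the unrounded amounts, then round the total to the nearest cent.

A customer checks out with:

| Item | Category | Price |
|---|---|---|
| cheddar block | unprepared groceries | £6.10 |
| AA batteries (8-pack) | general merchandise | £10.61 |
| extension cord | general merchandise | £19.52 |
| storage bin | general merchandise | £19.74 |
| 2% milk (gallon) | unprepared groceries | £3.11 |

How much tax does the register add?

Cheddar block £6.10: unprepared groceries → 3.5% → £0.2135
AA batteries (8-pack) £10.61: general merchandise → 9.5% → £1.00795
Extension cord £19.52: general merchandise → 9.5% → £1.8544
Storage bin £19.74: general merchandise → 9.5% → £1.8753
2% milk (gallon) £3.11: unprepared groceries → 3.5% → £0.10885
Unrounded tax sum = £5.06 → £5.06

£5.06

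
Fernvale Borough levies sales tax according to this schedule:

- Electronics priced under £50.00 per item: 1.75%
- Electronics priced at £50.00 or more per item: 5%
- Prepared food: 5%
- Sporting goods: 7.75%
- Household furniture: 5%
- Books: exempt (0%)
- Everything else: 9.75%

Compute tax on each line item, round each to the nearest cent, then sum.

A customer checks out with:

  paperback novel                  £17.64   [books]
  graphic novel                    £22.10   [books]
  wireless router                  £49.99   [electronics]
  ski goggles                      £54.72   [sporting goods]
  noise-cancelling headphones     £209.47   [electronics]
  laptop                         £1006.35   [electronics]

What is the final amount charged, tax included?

£1426.17

Paperback novel £17.64: books → 0% → £0.00
Graphic novel £22.10: books → 0% → £0.00
Wireless router £49.99: electronics, under £50.00 → 1.75% → £0.87
Ski goggles £54.72: sporting goods → 7.75% → £4.24
Noise-cancelling headphones £209.47: electronics, £50.00 or more → 5% → £10.47
Laptop £1006.35: electronics, £50.00 or more → 5% → £50.32
Subtotal = £1360.27; tax = £65.90; total due = £1426.17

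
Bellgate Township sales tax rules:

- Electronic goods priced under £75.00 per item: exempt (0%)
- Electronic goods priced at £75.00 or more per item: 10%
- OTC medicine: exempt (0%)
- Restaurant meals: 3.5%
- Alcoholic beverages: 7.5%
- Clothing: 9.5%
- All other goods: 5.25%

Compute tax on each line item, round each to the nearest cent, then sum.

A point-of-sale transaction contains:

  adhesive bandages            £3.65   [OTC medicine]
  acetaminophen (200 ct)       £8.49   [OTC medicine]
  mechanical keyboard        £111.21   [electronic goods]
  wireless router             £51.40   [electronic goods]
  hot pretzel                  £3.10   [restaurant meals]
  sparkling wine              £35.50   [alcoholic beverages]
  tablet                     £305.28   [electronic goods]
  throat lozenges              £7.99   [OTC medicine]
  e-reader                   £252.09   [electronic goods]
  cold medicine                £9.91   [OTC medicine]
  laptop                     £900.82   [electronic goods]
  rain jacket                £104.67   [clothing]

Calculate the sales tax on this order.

Adhesive bandages £3.65: OTC medicine → 0% → £0.00
Acetaminophen (200 ct) £8.49: OTC medicine → 0% → £0.00
Mechanical keyboard £111.21: electronic goods, £75.00 or more → 10% → £11.12
Wireless router £51.40: electronic goods, under £75.00 → 0% → £0.00
Hot pretzel £3.10: restaurant meals → 3.5% → £0.11
Sparkling wine £35.50: alcoholic beverages → 7.5% → £2.66
Tablet £305.28: electronic goods, £75.00 or more → 10% → £30.53
Throat lozenges £7.99: OTC medicine → 0% → £0.00
E-reader £252.09: electronic goods, £75.00 or more → 10% → £25.21
Cold medicine £9.91: OTC medicine → 0% → £0.00
Laptop £900.82: electronic goods, £75.00 or more → 10% → £90.08
Rain jacket £104.67: clothing → 9.5% → £9.94
Total tax = £11.12 + £0.11 + £2.66 + £30.53 + £25.21 + £90.08 + £9.94 = £169.65

£169.65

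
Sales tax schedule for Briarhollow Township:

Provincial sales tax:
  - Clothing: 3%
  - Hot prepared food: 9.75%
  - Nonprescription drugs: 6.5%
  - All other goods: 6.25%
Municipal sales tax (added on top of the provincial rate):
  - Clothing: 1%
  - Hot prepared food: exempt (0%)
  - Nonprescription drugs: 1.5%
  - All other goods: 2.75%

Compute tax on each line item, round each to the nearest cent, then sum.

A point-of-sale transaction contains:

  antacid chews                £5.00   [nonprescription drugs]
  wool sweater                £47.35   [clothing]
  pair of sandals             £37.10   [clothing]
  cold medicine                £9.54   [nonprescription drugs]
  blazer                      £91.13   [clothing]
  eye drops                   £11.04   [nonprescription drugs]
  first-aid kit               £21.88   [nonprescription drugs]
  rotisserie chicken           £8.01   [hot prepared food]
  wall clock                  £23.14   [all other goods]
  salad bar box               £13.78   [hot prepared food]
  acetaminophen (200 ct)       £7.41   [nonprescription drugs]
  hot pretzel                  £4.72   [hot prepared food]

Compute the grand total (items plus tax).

Antacid chews £5.00: nonprescription drugs → 6.5% + 1.5% municipal = 8% → £0.40
Wool sweater £47.35: clothing → 3% + 1% municipal = 4% → £1.89
Pair of sandals £37.10: clothing → 3% + 1% municipal = 4% → £1.48
Cold medicine £9.54: nonprescription drugs → 6.5% + 1.5% municipal = 8% → £0.76
Blazer £91.13: clothing → 3% + 1% municipal = 4% → £3.65
Eye drops £11.04: nonprescription drugs → 6.5% + 1.5% municipal = 8% → £0.88
First-aid kit £21.88: nonprescription drugs → 6.5% + 1.5% municipal = 8% → £1.75
Rotisserie chicken £8.01: hot prepared food → 9.75% + 0% municipal = 9.75% → £0.78
Wall clock £23.14: all other goods → 6.25% + 2.75% municipal = 9% → £2.08
Salad bar box £13.78: hot prepared food → 9.75% + 0% municipal = 9.75% → £1.34
Acetaminophen (200 ct) £7.41: nonprescription drugs → 6.5% + 1.5% municipal = 8% → £0.59
Hot pretzel £4.72: hot prepared food → 9.75% + 0% municipal = 9.75% → £0.46
Subtotal = £280.10; tax = £16.06; total due = £296.16

£296.16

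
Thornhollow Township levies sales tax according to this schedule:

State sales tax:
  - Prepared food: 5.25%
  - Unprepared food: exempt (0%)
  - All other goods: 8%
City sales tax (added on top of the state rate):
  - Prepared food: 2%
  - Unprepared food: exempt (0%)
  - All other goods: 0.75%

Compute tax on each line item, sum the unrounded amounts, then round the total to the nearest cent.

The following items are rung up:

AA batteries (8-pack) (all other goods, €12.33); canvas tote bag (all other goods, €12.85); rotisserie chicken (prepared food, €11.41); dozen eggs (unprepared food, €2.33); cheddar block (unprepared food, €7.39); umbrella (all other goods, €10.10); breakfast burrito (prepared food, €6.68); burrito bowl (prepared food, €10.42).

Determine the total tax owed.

€5.15

AA batteries (8-pack) €12.33: all other goods → 8% + 0.75% city = 8.75% → €1.078875
Canvas tote bag €12.85: all other goods → 8% + 0.75% city = 8.75% → €1.124375
Rotisserie chicken €11.41: prepared food → 5.25% + 2% city = 7.25% → €0.827225
Dozen eggs €2.33: unprepared food → 0% + 0% city = 0% → €0.00
Cheddar block €7.39: unprepared food → 0% + 0% city = 0% → €0.00
Umbrella €10.10: all other goods → 8% + 0.75% city = 8.75% → €0.88375
Breakfast burrito €6.68: prepared food → 5.25% + 2% city = 7.25% → €0.4843
Burrito bowl €10.42: prepared food → 5.25% + 2% city = 7.25% → €0.75545
Unrounded tax sum = €5.153975 → €5.15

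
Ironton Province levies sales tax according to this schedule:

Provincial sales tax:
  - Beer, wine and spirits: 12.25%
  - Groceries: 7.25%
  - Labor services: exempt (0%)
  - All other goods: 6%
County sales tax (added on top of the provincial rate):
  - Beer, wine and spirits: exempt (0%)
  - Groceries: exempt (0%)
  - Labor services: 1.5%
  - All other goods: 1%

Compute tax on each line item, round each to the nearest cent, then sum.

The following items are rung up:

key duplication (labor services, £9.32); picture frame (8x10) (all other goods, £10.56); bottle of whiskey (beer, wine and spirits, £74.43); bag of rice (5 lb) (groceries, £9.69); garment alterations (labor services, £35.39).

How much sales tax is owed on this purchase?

£11.23

Key duplication £9.32: labor services → 0% + 1.5% county = 1.5% → £0.14
Picture frame (8x10) £10.56: all other goods → 6% + 1% county = 7% → £0.74
Bottle of whiskey £74.43: beer, wine and spirits → 12.25% + 0% county = 12.25% → £9.12
Bag of rice (5 lb) £9.69: groceries → 7.25% + 0% county = 7.25% → £0.70
Garment alterations £35.39: labor services → 0% + 1.5% county = 1.5% → £0.53
Total tax = £0.14 + £0.74 + £9.12 + £0.70 + £0.53 = £11.23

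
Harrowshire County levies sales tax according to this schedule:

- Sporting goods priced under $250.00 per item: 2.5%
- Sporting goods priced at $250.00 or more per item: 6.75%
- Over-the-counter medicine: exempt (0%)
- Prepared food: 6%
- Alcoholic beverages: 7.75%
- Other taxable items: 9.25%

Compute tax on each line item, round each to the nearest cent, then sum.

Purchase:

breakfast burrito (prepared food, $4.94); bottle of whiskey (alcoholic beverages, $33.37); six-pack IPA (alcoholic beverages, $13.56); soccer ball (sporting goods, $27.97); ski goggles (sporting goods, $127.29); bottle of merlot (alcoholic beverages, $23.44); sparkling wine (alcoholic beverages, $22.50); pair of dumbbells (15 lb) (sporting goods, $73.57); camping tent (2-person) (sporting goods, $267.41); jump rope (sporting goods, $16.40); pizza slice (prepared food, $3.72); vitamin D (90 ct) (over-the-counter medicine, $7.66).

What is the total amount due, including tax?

$653.73

Breakfast burrito $4.94: prepared food → 6% → $0.30
Bottle of whiskey $33.37: alcoholic beverages → 7.75% → $2.59
Six-pack IPA $13.56: alcoholic beverages → 7.75% → $1.05
Soccer ball $27.97: sporting goods, under $250.00 → 2.5% → $0.70
Ski goggles $127.29: sporting goods, under $250.00 → 2.5% → $3.18
Bottle of merlot $23.44: alcoholic beverages → 7.75% → $1.82
Sparkling wine $22.50: alcoholic beverages → 7.75% → $1.74
Pair of dumbbells (15 lb) $73.57: sporting goods, under $250.00 → 2.5% → $1.84
Camping tent (2-person) $267.41: sporting goods, $250.00 or more → 6.75% → $18.05
Jump rope $16.40: sporting goods, under $250.00 → 2.5% → $0.41
Pizza slice $3.72: prepared food → 6% → $0.22
Vitamin D (90 ct) $7.66: over-the-counter medicine → 0% → $0.00
Subtotal = $621.83; tax = $31.90; total due = $653.73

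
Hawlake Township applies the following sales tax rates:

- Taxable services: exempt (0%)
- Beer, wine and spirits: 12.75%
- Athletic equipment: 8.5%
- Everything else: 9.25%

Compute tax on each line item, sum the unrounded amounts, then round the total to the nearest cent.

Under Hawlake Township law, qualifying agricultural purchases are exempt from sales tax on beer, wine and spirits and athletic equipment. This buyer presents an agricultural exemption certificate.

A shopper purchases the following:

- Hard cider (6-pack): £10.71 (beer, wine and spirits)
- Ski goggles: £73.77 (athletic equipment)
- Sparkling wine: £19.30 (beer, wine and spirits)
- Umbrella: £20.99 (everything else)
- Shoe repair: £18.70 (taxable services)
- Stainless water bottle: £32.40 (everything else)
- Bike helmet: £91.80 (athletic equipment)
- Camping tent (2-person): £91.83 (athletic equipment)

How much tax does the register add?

Hard cider (6-pack) £10.71: beer, wine and spirits, buyer-exempt → 0% → £0.00
Ski goggles £73.77: athletic equipment, buyer-exempt → 0% → £0.00
Sparkling wine £19.30: beer, wine and spirits, buyer-exempt → 0% → £0.00
Umbrella £20.99: everything else → 9.25% → £1.941575
Shoe repair £18.70: taxable services → 0% → £0.00
Stainless water bottle £32.40: everything else → 9.25% → £2.997
Bike helmet £91.80: athletic equipment, buyer-exempt → 0% → £0.00
Camping tent (2-person) £91.83: athletic equipment, buyer-exempt → 0% → £0.00
Unrounded tax sum = £4.938575 → £4.94

£4.94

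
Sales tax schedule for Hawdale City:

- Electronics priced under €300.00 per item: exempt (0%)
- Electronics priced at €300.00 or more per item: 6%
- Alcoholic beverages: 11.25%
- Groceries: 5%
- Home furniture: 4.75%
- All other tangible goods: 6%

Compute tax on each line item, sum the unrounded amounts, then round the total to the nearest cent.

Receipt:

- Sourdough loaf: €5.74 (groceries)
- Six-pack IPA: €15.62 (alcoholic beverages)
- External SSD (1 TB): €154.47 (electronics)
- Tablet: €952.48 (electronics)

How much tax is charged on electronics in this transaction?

€57.15

External SSD (1 TB) €154.47: electronics, under €300.00 → 0% → €0.00
Tablet €952.48: electronics, €300.00 or more → 6% → €57.1488
Tax on electronics: unrounded sum = €57.1488 → €57.15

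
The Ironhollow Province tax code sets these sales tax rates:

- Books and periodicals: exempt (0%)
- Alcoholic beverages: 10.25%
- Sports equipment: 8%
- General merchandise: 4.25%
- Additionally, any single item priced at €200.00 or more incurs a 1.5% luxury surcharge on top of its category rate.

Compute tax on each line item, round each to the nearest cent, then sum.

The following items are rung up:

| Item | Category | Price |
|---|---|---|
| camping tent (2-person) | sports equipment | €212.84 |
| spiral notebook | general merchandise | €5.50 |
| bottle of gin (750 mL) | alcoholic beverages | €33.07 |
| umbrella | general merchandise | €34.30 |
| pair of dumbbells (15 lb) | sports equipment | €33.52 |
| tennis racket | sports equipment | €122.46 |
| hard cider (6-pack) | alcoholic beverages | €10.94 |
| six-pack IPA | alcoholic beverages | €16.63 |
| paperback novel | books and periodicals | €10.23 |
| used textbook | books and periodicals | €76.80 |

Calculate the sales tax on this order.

Camping tent (2-person) €212.84: sports equipment → 8% + 1.5% surcharge = 9.5% → €20.22
Spiral notebook €5.50: general merchandise → 4.25% → €0.23
Bottle of gin (750 mL) €33.07: alcoholic beverages → 10.25% → €3.39
Umbrella €34.30: general merchandise → 4.25% → €1.46
Pair of dumbbells (15 lb) €33.52: sports equipment → 8% → €2.68
Tennis racket €122.46: sports equipment → 8% → €9.80
Hard cider (6-pack) €10.94: alcoholic beverages → 10.25% → €1.12
Six-pack IPA €16.63: alcoholic beverages → 10.25% → €1.70
Paperback novel €10.23: books and periodicals → 0% → €0.00
Used textbook €76.80: books and periodicals → 0% → €0.00
Total tax = €20.22 + €0.23 + €3.39 + €1.46 + €2.68 + €9.80 + €1.12 + €1.70 = €40.60

€40.60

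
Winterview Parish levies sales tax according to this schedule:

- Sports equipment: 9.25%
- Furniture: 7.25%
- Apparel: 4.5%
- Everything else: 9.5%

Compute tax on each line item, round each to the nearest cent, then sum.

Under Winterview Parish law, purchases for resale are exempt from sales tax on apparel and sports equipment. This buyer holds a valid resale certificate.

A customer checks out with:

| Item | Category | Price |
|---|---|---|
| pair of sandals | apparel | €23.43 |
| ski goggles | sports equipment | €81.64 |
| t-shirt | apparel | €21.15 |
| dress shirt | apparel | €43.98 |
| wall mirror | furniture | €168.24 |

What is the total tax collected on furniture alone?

Wall mirror €168.24: furniture → 7.25% → €12.20
Tax on furniture = €12.20

€12.20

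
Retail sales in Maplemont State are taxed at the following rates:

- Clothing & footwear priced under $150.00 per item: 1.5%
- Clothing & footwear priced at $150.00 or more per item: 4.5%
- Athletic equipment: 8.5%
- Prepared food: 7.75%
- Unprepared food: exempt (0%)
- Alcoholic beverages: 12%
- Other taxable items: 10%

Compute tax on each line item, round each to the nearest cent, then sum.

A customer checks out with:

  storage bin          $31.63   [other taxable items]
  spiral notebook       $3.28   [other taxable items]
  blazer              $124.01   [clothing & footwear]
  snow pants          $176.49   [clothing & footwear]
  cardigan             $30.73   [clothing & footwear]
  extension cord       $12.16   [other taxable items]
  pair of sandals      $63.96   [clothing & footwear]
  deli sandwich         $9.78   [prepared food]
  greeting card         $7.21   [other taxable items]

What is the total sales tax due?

$17.41

Storage bin $31.63: other taxable items → 10% → $3.16
Spiral notebook $3.28: other taxable items → 10% → $0.33
Blazer $124.01: clothing & footwear, under $150.00 → 1.5% → $1.86
Snow pants $176.49: clothing & footwear, $150.00 or more → 4.5% → $7.94
Cardigan $30.73: clothing & footwear, under $150.00 → 1.5% → $0.46
Extension cord $12.16: other taxable items → 10% → $1.22
Pair of sandals $63.96: clothing & footwear, under $150.00 → 1.5% → $0.96
Deli sandwich $9.78: prepared food → 7.75% → $0.76
Greeting card $7.21: other taxable items → 10% → $0.72
Total tax = $3.16 + $0.33 + $1.86 + $7.94 + $0.46 + $1.22 + $0.96 + $0.76 + $0.72 = $17.41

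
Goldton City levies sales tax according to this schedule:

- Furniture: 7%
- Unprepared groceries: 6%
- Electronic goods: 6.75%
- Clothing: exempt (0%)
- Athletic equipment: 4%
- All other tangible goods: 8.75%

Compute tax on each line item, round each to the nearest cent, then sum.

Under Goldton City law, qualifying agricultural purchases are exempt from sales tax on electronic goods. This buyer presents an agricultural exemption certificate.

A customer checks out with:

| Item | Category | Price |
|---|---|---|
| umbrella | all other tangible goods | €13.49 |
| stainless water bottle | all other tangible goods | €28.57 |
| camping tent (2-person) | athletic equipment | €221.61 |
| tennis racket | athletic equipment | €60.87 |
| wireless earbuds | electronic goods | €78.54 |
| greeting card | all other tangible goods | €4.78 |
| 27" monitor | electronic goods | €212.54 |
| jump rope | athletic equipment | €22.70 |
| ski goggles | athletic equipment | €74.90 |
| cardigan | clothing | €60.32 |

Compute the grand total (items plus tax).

Umbrella €13.49: all other tangible goods → 8.75% → €1.18
Stainless water bottle €28.57: all other tangible goods → 8.75% → €2.50
Camping tent (2-person) €221.61: athletic equipment → 4% → €8.86
Tennis racket €60.87: athletic equipment → 4% → €2.43
Wireless earbuds €78.54: electronic goods, buyer-exempt → 0% → €0.00
Greeting card €4.78: all other tangible goods → 8.75% → €0.42
27" monitor €212.54: electronic goods, buyer-exempt → 0% → €0.00
Jump rope €22.70: athletic equipment → 4% → €0.91
Ski goggles €74.90: athletic equipment → 4% → €3.00
Cardigan €60.32: clothing → 0% → €0.00
Subtotal = €778.32; tax = €19.30; total due = €797.62

€797.62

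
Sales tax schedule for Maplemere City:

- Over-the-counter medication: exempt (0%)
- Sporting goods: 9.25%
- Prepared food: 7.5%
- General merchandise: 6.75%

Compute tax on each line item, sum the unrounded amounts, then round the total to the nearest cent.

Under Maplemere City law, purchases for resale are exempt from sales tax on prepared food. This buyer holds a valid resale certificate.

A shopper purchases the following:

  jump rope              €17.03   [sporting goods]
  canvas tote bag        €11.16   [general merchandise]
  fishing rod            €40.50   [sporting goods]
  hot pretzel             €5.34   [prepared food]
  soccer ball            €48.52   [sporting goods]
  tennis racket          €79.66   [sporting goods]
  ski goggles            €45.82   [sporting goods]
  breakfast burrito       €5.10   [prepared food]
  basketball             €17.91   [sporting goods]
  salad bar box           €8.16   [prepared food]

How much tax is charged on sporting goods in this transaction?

Jump rope €17.03: sporting goods → 9.25% → €1.575275
Fishing rod €40.50: sporting goods → 9.25% → €3.74625
Soccer ball €48.52: sporting goods → 9.25% → €4.4881
Tennis racket €79.66: sporting goods → 9.25% → €7.36855
Ski goggles €45.82: sporting goods → 9.25% → €4.23835
Basketball €17.91: sporting goods → 9.25% → €1.656675
Tax on sporting goods: unrounded sum = €23.0732 → €23.07

€23.07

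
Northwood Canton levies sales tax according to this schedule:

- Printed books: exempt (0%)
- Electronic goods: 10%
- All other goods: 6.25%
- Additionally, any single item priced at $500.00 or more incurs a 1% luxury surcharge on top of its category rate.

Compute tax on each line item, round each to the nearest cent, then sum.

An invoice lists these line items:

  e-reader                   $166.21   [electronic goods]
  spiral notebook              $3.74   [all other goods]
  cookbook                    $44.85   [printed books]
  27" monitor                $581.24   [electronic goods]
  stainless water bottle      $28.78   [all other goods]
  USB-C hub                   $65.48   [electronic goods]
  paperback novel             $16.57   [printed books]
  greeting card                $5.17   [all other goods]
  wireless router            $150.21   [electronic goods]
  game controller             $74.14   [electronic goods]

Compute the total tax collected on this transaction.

$111.89

E-reader $166.21: electronic goods → 10% → $16.62
Spiral notebook $3.74: all other goods → 6.25% → $0.23
Cookbook $44.85: printed books → 0% → $0.00
27" monitor $581.24: electronic goods → 10% + 1% surcharge = 11% → $63.94
Stainless water bottle $28.78: all other goods → 6.25% → $1.80
USB-C hub $65.48: electronic goods → 10% → $6.55
Paperback novel $16.57: printed books → 0% → $0.00
Greeting card $5.17: all other goods → 6.25% → $0.32
Wireless router $150.21: electronic goods → 10% → $15.02
Game controller $74.14: electronic goods → 10% → $7.41
Total tax = $16.62 + $0.23 + $63.94 + $1.80 + $6.55 + $0.32 + $15.02 + $7.41 = $111.89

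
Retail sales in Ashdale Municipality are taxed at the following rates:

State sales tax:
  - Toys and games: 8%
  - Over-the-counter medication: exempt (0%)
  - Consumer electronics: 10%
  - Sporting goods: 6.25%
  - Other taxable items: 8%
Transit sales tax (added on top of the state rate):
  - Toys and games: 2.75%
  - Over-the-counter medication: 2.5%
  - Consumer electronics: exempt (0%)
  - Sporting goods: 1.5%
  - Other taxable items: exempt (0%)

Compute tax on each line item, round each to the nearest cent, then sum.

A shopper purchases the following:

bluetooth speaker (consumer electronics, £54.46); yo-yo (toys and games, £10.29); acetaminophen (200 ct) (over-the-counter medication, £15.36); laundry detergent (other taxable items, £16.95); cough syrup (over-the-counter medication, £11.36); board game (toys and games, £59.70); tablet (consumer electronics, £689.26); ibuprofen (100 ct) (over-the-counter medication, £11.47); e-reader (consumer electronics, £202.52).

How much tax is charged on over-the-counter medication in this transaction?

Acetaminophen (200 ct) £15.36: over-the-counter medication → 0% + 2.5% transit = 2.5% → £0.38
Cough syrup £11.36: over-the-counter medication → 0% + 2.5% transit = 2.5% → £0.28
Ibuprofen (100 ct) £11.47: over-the-counter medication → 0% + 2.5% transit = 2.5% → £0.29
Tax on over-the-counter medication = £0.38 + £0.28 + £0.29 = £0.95

£0.95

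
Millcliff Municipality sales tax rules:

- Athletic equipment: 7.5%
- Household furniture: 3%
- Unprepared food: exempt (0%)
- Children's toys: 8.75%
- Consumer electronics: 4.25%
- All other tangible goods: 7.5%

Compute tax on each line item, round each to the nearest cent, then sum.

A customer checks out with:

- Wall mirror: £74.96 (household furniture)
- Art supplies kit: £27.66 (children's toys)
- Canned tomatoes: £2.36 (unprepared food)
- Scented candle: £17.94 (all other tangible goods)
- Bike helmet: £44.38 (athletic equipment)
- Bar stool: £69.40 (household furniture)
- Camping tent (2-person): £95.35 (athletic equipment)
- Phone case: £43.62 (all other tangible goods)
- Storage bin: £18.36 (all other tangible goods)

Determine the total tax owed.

£23.23

Wall mirror £74.96: household furniture → 3% → £2.25
Art supplies kit £27.66: children's toys → 8.75% → £2.42
Canned tomatoes £2.36: unprepared food → 0% → £0.00
Scented candle £17.94: all other tangible goods → 7.5% → £1.35
Bike helmet £44.38: athletic equipment → 7.5% → £3.33
Bar stool £69.40: household furniture → 3% → £2.08
Camping tent (2-person) £95.35: athletic equipment → 7.5% → £7.15
Phone case £43.62: all other tangible goods → 7.5% → £3.27
Storage bin £18.36: all other tangible goods → 7.5% → £1.38
Total tax = £2.25 + £2.42 + £1.35 + £3.33 + £2.08 + £7.15 + £3.27 + £1.38 = £23.23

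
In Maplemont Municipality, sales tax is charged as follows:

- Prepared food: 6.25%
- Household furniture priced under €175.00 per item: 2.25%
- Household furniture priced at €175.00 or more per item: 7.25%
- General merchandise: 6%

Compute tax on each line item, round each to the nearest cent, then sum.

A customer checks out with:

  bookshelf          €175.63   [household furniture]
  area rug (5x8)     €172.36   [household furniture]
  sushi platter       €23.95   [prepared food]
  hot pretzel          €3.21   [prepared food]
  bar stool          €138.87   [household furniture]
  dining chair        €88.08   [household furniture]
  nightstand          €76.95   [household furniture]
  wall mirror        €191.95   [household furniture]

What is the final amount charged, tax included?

Bookshelf €175.63: household furniture, €175.00 or more → 7.25% → €12.73
Area rug (5x8) €172.36: household furniture, under €175.00 → 2.25% → €3.88
Sushi platter €23.95: prepared food → 6.25% → €1.50
Hot pretzel €3.21: prepared food → 6.25% → €0.20
Bar stool €138.87: household furniture, under €175.00 → 2.25% → €3.12
Dining chair €88.08: household furniture, under €175.00 → 2.25% → €1.98
Nightstand €76.95: household furniture, under €175.00 → 2.25% → €1.73
Wall mirror €191.95: household furniture, €175.00 or more → 7.25% → €13.92
Subtotal = €871.00; tax = €39.06; total due = €910.06

€910.06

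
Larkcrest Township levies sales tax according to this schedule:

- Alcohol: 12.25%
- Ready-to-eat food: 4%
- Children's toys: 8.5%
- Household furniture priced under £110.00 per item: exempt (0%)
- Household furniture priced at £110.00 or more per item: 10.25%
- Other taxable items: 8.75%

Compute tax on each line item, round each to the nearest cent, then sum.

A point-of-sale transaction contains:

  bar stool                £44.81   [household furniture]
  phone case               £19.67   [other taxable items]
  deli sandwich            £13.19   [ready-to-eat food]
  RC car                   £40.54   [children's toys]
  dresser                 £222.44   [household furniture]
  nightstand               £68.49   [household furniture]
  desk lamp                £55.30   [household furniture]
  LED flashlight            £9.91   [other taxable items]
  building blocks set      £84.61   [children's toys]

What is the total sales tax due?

Bar stool £44.81: household furniture, under £110.00 → 0% → £0.00
Phone case £19.67: other taxable items → 8.75% → £1.72
Deli sandwich £13.19: ready-to-eat food → 4% → £0.53
RC car £40.54: children's toys → 8.5% → £3.45
Dresser £222.44: household furniture, £110.00 or more → 10.25% → £22.80
Nightstand £68.49: household furniture, under £110.00 → 0% → £0.00
Desk lamp £55.30: household furniture, under £110.00 → 0% → £0.00
LED flashlight £9.91: other taxable items → 8.75% → £0.87
Building blocks set £84.61: children's toys → 8.5% → £7.19
Total tax = £1.72 + £0.53 + £3.45 + £22.80 + £0.87 + £7.19 = £36.56

£36.56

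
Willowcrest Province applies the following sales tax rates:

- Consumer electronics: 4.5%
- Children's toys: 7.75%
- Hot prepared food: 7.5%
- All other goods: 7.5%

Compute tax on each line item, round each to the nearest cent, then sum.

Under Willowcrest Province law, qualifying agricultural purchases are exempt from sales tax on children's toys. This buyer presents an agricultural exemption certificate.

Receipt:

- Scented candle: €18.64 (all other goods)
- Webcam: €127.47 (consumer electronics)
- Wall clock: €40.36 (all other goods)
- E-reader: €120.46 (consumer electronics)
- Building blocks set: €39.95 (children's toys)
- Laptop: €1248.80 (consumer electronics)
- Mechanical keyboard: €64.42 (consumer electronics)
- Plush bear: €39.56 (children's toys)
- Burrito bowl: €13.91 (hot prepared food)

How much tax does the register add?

Scented candle €18.64: all other goods → 7.5% → €1.40
Webcam €127.47: consumer electronics → 4.5% → €5.74
Wall clock €40.36: all other goods → 7.5% → €3.03
E-reader €120.46: consumer electronics → 4.5% → €5.42
Building blocks set €39.95: children's toys, buyer-exempt → 0% → €0.00
Laptop €1248.80: consumer electronics → 4.5% → €56.20
Mechanical keyboard €64.42: consumer electronics → 4.5% → €2.90
Plush bear €39.56: children's toys, buyer-exempt → 0% → €0.00
Burrito bowl €13.91: hot prepared food → 7.5% → €1.04
Total tax = €1.40 + €5.74 + €3.03 + €5.42 + €56.20 + €2.90 + €1.04 = €75.73

€75.73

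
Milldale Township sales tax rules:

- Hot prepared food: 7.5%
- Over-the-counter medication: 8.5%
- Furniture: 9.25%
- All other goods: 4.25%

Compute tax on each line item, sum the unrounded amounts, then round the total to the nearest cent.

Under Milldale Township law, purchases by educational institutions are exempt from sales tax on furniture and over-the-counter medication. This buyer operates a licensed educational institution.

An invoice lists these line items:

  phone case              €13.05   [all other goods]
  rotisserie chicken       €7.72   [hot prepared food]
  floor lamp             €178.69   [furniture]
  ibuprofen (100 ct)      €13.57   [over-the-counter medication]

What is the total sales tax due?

Phone case €13.05: all other goods → 4.25% → €0.554625
Rotisserie chicken €7.72: hot prepared food → 7.5% → €0.579
Floor lamp €178.69: furniture, buyer-exempt → 0% → €0.00
Ibuprofen (100 ct) €13.57: over-the-counter medication, buyer-exempt → 0% → €0.00
Unrounded tax sum = €1.133625 → €1.13

€1.13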